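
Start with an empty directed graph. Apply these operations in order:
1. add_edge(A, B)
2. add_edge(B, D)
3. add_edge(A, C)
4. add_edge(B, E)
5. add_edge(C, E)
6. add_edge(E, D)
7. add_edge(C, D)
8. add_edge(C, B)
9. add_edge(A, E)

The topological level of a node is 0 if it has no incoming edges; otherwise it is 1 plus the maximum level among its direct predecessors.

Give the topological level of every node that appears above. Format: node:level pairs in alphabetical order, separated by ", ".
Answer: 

Op 1: add_edge(A, B). Edges now: 1
Op 2: add_edge(B, D). Edges now: 2
Op 3: add_edge(A, C). Edges now: 3
Op 4: add_edge(B, E). Edges now: 4
Op 5: add_edge(C, E). Edges now: 5
Op 6: add_edge(E, D). Edges now: 6
Op 7: add_edge(C, D). Edges now: 7
Op 8: add_edge(C, B). Edges now: 8
Op 9: add_edge(A, E). Edges now: 9
Compute levels (Kahn BFS):
  sources (in-degree 0): A
  process A: level=0
    A->B: in-degree(B)=1, level(B)>=1
    A->C: in-degree(C)=0, level(C)=1, enqueue
    A->E: in-degree(E)=2, level(E)>=1
  process C: level=1
    C->B: in-degree(B)=0, level(B)=2, enqueue
    C->D: in-degree(D)=2, level(D)>=2
    C->E: in-degree(E)=1, level(E)>=2
  process B: level=2
    B->D: in-degree(D)=1, level(D)>=3
    B->E: in-degree(E)=0, level(E)=3, enqueue
  process E: level=3
    E->D: in-degree(D)=0, level(D)=4, enqueue
  process D: level=4
All levels: A:0, B:2, C:1, D:4, E:3

Answer: A:0, B:2, C:1, D:4, E:3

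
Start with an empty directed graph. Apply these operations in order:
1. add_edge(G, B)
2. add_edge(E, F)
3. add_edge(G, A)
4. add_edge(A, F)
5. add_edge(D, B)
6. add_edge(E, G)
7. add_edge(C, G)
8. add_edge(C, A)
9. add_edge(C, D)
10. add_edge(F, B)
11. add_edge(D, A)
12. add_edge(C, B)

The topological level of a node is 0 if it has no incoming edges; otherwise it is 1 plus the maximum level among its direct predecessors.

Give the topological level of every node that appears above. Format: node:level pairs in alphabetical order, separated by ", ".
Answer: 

Op 1: add_edge(G, B). Edges now: 1
Op 2: add_edge(E, F). Edges now: 2
Op 3: add_edge(G, A). Edges now: 3
Op 4: add_edge(A, F). Edges now: 4
Op 5: add_edge(D, B). Edges now: 5
Op 6: add_edge(E, G). Edges now: 6
Op 7: add_edge(C, G). Edges now: 7
Op 8: add_edge(C, A). Edges now: 8
Op 9: add_edge(C, D). Edges now: 9
Op 10: add_edge(F, B). Edges now: 10
Op 11: add_edge(D, A). Edges now: 11
Op 12: add_edge(C, B). Edges now: 12
Compute levels (Kahn BFS):
  sources (in-degree 0): C, E
  process C: level=0
    C->A: in-degree(A)=2, level(A)>=1
    C->B: in-degree(B)=3, level(B)>=1
    C->D: in-degree(D)=0, level(D)=1, enqueue
    C->G: in-degree(G)=1, level(G)>=1
  process E: level=0
    E->F: in-degree(F)=1, level(F)>=1
    E->G: in-degree(G)=0, level(G)=1, enqueue
  process D: level=1
    D->A: in-degree(A)=1, level(A)>=2
    D->B: in-degree(B)=2, level(B)>=2
  process G: level=1
    G->A: in-degree(A)=0, level(A)=2, enqueue
    G->B: in-degree(B)=1, level(B)>=2
  process A: level=2
    A->F: in-degree(F)=0, level(F)=3, enqueue
  process F: level=3
    F->B: in-degree(B)=0, level(B)=4, enqueue
  process B: level=4
All levels: A:2, B:4, C:0, D:1, E:0, F:3, G:1

Answer: A:2, B:4, C:0, D:1, E:0, F:3, G:1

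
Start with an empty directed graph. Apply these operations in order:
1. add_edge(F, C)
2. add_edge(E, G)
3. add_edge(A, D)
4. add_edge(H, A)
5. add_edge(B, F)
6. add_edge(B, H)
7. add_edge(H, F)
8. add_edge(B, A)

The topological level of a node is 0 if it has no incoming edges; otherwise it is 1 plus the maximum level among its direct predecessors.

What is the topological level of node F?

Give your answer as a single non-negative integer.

Op 1: add_edge(F, C). Edges now: 1
Op 2: add_edge(E, G). Edges now: 2
Op 3: add_edge(A, D). Edges now: 3
Op 4: add_edge(H, A). Edges now: 4
Op 5: add_edge(B, F). Edges now: 5
Op 6: add_edge(B, H). Edges now: 6
Op 7: add_edge(H, F). Edges now: 7
Op 8: add_edge(B, A). Edges now: 8
Compute levels (Kahn BFS):
  sources (in-degree 0): B, E
  process B: level=0
    B->A: in-degree(A)=1, level(A)>=1
    B->F: in-degree(F)=1, level(F)>=1
    B->H: in-degree(H)=0, level(H)=1, enqueue
  process E: level=0
    E->G: in-degree(G)=0, level(G)=1, enqueue
  process H: level=1
    H->A: in-degree(A)=0, level(A)=2, enqueue
    H->F: in-degree(F)=0, level(F)=2, enqueue
  process G: level=1
  process A: level=2
    A->D: in-degree(D)=0, level(D)=3, enqueue
  process F: level=2
    F->C: in-degree(C)=0, level(C)=3, enqueue
  process D: level=3
  process C: level=3
All levels: A:2, B:0, C:3, D:3, E:0, F:2, G:1, H:1
level(F) = 2

Answer: 2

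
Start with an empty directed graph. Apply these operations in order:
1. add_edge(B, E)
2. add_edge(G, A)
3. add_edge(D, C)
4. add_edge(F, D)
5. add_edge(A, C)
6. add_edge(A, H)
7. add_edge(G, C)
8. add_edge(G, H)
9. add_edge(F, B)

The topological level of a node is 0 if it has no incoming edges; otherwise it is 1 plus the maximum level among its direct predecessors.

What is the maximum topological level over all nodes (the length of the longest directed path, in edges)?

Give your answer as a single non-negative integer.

Answer: 2

Derivation:
Op 1: add_edge(B, E). Edges now: 1
Op 2: add_edge(G, A). Edges now: 2
Op 3: add_edge(D, C). Edges now: 3
Op 4: add_edge(F, D). Edges now: 4
Op 5: add_edge(A, C). Edges now: 5
Op 6: add_edge(A, H). Edges now: 6
Op 7: add_edge(G, C). Edges now: 7
Op 8: add_edge(G, H). Edges now: 8
Op 9: add_edge(F, B). Edges now: 9
Compute levels (Kahn BFS):
  sources (in-degree 0): F, G
  process F: level=0
    F->B: in-degree(B)=0, level(B)=1, enqueue
    F->D: in-degree(D)=0, level(D)=1, enqueue
  process G: level=0
    G->A: in-degree(A)=0, level(A)=1, enqueue
    G->C: in-degree(C)=2, level(C)>=1
    G->H: in-degree(H)=1, level(H)>=1
  process B: level=1
    B->E: in-degree(E)=0, level(E)=2, enqueue
  process D: level=1
    D->C: in-degree(C)=1, level(C)>=2
  process A: level=1
    A->C: in-degree(C)=0, level(C)=2, enqueue
    A->H: in-degree(H)=0, level(H)=2, enqueue
  process E: level=2
  process C: level=2
  process H: level=2
All levels: A:1, B:1, C:2, D:1, E:2, F:0, G:0, H:2
max level = 2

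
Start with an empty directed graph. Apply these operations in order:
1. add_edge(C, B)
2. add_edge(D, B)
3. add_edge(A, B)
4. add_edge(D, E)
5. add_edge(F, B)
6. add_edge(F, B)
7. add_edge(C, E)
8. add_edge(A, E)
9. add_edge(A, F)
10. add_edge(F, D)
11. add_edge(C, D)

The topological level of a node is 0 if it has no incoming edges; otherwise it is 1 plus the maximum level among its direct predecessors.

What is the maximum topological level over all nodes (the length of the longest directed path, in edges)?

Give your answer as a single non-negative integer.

Op 1: add_edge(C, B). Edges now: 1
Op 2: add_edge(D, B). Edges now: 2
Op 3: add_edge(A, B). Edges now: 3
Op 4: add_edge(D, E). Edges now: 4
Op 5: add_edge(F, B). Edges now: 5
Op 6: add_edge(F, B) (duplicate, no change). Edges now: 5
Op 7: add_edge(C, E). Edges now: 6
Op 8: add_edge(A, E). Edges now: 7
Op 9: add_edge(A, F). Edges now: 8
Op 10: add_edge(F, D). Edges now: 9
Op 11: add_edge(C, D). Edges now: 10
Compute levels (Kahn BFS):
  sources (in-degree 0): A, C
  process A: level=0
    A->B: in-degree(B)=3, level(B)>=1
    A->E: in-degree(E)=2, level(E)>=1
    A->F: in-degree(F)=0, level(F)=1, enqueue
  process C: level=0
    C->B: in-degree(B)=2, level(B)>=1
    C->D: in-degree(D)=1, level(D)>=1
    C->E: in-degree(E)=1, level(E)>=1
  process F: level=1
    F->B: in-degree(B)=1, level(B)>=2
    F->D: in-degree(D)=0, level(D)=2, enqueue
  process D: level=2
    D->B: in-degree(B)=0, level(B)=3, enqueue
    D->E: in-degree(E)=0, level(E)=3, enqueue
  process B: level=3
  process E: level=3
All levels: A:0, B:3, C:0, D:2, E:3, F:1
max level = 3

Answer: 3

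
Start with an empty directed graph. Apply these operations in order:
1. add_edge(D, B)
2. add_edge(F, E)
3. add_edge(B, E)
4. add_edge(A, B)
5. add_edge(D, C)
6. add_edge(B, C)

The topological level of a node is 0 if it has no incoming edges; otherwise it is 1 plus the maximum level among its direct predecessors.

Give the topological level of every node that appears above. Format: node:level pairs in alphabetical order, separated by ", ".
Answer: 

Op 1: add_edge(D, B). Edges now: 1
Op 2: add_edge(F, E). Edges now: 2
Op 3: add_edge(B, E). Edges now: 3
Op 4: add_edge(A, B). Edges now: 4
Op 5: add_edge(D, C). Edges now: 5
Op 6: add_edge(B, C). Edges now: 6
Compute levels (Kahn BFS):
  sources (in-degree 0): A, D, F
  process A: level=0
    A->B: in-degree(B)=1, level(B)>=1
  process D: level=0
    D->B: in-degree(B)=0, level(B)=1, enqueue
    D->C: in-degree(C)=1, level(C)>=1
  process F: level=0
    F->E: in-degree(E)=1, level(E)>=1
  process B: level=1
    B->C: in-degree(C)=0, level(C)=2, enqueue
    B->E: in-degree(E)=0, level(E)=2, enqueue
  process C: level=2
  process E: level=2
All levels: A:0, B:1, C:2, D:0, E:2, F:0

Answer: A:0, B:1, C:2, D:0, E:2, F:0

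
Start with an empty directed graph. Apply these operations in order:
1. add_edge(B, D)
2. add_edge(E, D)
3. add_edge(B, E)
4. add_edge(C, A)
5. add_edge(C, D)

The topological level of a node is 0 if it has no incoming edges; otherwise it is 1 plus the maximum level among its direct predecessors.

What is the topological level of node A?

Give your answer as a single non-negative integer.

Op 1: add_edge(B, D). Edges now: 1
Op 2: add_edge(E, D). Edges now: 2
Op 3: add_edge(B, E). Edges now: 3
Op 4: add_edge(C, A). Edges now: 4
Op 5: add_edge(C, D). Edges now: 5
Compute levels (Kahn BFS):
  sources (in-degree 0): B, C
  process B: level=0
    B->D: in-degree(D)=2, level(D)>=1
    B->E: in-degree(E)=0, level(E)=1, enqueue
  process C: level=0
    C->A: in-degree(A)=0, level(A)=1, enqueue
    C->D: in-degree(D)=1, level(D)>=1
  process E: level=1
    E->D: in-degree(D)=0, level(D)=2, enqueue
  process A: level=1
  process D: level=2
All levels: A:1, B:0, C:0, D:2, E:1
level(A) = 1

Answer: 1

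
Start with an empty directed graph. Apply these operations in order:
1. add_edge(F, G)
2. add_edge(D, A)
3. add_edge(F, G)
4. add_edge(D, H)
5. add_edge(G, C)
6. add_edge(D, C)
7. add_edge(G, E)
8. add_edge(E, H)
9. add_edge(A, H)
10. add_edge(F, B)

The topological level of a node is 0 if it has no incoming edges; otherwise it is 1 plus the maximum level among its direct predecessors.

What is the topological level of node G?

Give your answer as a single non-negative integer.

Op 1: add_edge(F, G). Edges now: 1
Op 2: add_edge(D, A). Edges now: 2
Op 3: add_edge(F, G) (duplicate, no change). Edges now: 2
Op 4: add_edge(D, H). Edges now: 3
Op 5: add_edge(G, C). Edges now: 4
Op 6: add_edge(D, C). Edges now: 5
Op 7: add_edge(G, E). Edges now: 6
Op 8: add_edge(E, H). Edges now: 7
Op 9: add_edge(A, H). Edges now: 8
Op 10: add_edge(F, B). Edges now: 9
Compute levels (Kahn BFS):
  sources (in-degree 0): D, F
  process D: level=0
    D->A: in-degree(A)=0, level(A)=1, enqueue
    D->C: in-degree(C)=1, level(C)>=1
    D->H: in-degree(H)=2, level(H)>=1
  process F: level=0
    F->B: in-degree(B)=0, level(B)=1, enqueue
    F->G: in-degree(G)=0, level(G)=1, enqueue
  process A: level=1
    A->H: in-degree(H)=1, level(H)>=2
  process B: level=1
  process G: level=1
    G->C: in-degree(C)=0, level(C)=2, enqueue
    G->E: in-degree(E)=0, level(E)=2, enqueue
  process C: level=2
  process E: level=2
    E->H: in-degree(H)=0, level(H)=3, enqueue
  process H: level=3
All levels: A:1, B:1, C:2, D:0, E:2, F:0, G:1, H:3
level(G) = 1

Answer: 1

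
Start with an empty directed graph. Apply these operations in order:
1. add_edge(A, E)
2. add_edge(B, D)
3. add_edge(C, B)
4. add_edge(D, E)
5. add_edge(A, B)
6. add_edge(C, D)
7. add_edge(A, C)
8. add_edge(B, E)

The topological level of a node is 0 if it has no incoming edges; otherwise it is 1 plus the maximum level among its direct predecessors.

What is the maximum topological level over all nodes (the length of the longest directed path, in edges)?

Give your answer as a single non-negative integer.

Answer: 4

Derivation:
Op 1: add_edge(A, E). Edges now: 1
Op 2: add_edge(B, D). Edges now: 2
Op 3: add_edge(C, B). Edges now: 3
Op 4: add_edge(D, E). Edges now: 4
Op 5: add_edge(A, B). Edges now: 5
Op 6: add_edge(C, D). Edges now: 6
Op 7: add_edge(A, C). Edges now: 7
Op 8: add_edge(B, E). Edges now: 8
Compute levels (Kahn BFS):
  sources (in-degree 0): A
  process A: level=0
    A->B: in-degree(B)=1, level(B)>=1
    A->C: in-degree(C)=0, level(C)=1, enqueue
    A->E: in-degree(E)=2, level(E)>=1
  process C: level=1
    C->B: in-degree(B)=0, level(B)=2, enqueue
    C->D: in-degree(D)=1, level(D)>=2
  process B: level=2
    B->D: in-degree(D)=0, level(D)=3, enqueue
    B->E: in-degree(E)=1, level(E)>=3
  process D: level=3
    D->E: in-degree(E)=0, level(E)=4, enqueue
  process E: level=4
All levels: A:0, B:2, C:1, D:3, E:4
max level = 4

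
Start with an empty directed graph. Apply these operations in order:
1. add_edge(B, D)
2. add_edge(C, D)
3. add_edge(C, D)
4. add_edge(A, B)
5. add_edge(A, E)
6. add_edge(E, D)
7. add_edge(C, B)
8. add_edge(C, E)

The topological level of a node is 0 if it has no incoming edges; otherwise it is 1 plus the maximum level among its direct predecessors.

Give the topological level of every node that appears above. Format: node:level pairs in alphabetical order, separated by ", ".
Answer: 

Answer: A:0, B:1, C:0, D:2, E:1

Derivation:
Op 1: add_edge(B, D). Edges now: 1
Op 2: add_edge(C, D). Edges now: 2
Op 3: add_edge(C, D) (duplicate, no change). Edges now: 2
Op 4: add_edge(A, B). Edges now: 3
Op 5: add_edge(A, E). Edges now: 4
Op 6: add_edge(E, D). Edges now: 5
Op 7: add_edge(C, B). Edges now: 6
Op 8: add_edge(C, E). Edges now: 7
Compute levels (Kahn BFS):
  sources (in-degree 0): A, C
  process A: level=0
    A->B: in-degree(B)=1, level(B)>=1
    A->E: in-degree(E)=1, level(E)>=1
  process C: level=0
    C->B: in-degree(B)=0, level(B)=1, enqueue
    C->D: in-degree(D)=2, level(D)>=1
    C->E: in-degree(E)=0, level(E)=1, enqueue
  process B: level=1
    B->D: in-degree(D)=1, level(D)>=2
  process E: level=1
    E->D: in-degree(D)=0, level(D)=2, enqueue
  process D: level=2
All levels: A:0, B:1, C:0, D:2, E:1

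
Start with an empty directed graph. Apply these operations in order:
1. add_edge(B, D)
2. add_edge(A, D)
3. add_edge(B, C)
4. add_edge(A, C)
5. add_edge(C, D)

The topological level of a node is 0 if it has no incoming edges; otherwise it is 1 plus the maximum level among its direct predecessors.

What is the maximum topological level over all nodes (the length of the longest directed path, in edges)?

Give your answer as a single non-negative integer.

Op 1: add_edge(B, D). Edges now: 1
Op 2: add_edge(A, D). Edges now: 2
Op 3: add_edge(B, C). Edges now: 3
Op 4: add_edge(A, C). Edges now: 4
Op 5: add_edge(C, D). Edges now: 5
Compute levels (Kahn BFS):
  sources (in-degree 0): A, B
  process A: level=0
    A->C: in-degree(C)=1, level(C)>=1
    A->D: in-degree(D)=2, level(D)>=1
  process B: level=0
    B->C: in-degree(C)=0, level(C)=1, enqueue
    B->D: in-degree(D)=1, level(D)>=1
  process C: level=1
    C->D: in-degree(D)=0, level(D)=2, enqueue
  process D: level=2
All levels: A:0, B:0, C:1, D:2
max level = 2

Answer: 2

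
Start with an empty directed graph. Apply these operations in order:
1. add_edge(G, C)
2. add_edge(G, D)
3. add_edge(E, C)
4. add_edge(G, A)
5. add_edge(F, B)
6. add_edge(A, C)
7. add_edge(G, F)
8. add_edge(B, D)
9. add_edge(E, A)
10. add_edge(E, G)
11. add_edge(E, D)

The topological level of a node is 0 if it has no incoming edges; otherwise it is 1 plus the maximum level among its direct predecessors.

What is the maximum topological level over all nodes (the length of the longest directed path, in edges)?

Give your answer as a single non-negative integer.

Op 1: add_edge(G, C). Edges now: 1
Op 2: add_edge(G, D). Edges now: 2
Op 3: add_edge(E, C). Edges now: 3
Op 4: add_edge(G, A). Edges now: 4
Op 5: add_edge(F, B). Edges now: 5
Op 6: add_edge(A, C). Edges now: 6
Op 7: add_edge(G, F). Edges now: 7
Op 8: add_edge(B, D). Edges now: 8
Op 9: add_edge(E, A). Edges now: 9
Op 10: add_edge(E, G). Edges now: 10
Op 11: add_edge(E, D). Edges now: 11
Compute levels (Kahn BFS):
  sources (in-degree 0): E
  process E: level=0
    E->A: in-degree(A)=1, level(A)>=1
    E->C: in-degree(C)=2, level(C)>=1
    E->D: in-degree(D)=2, level(D)>=1
    E->G: in-degree(G)=0, level(G)=1, enqueue
  process G: level=1
    G->A: in-degree(A)=0, level(A)=2, enqueue
    G->C: in-degree(C)=1, level(C)>=2
    G->D: in-degree(D)=1, level(D)>=2
    G->F: in-degree(F)=0, level(F)=2, enqueue
  process A: level=2
    A->C: in-degree(C)=0, level(C)=3, enqueue
  process F: level=2
    F->B: in-degree(B)=0, level(B)=3, enqueue
  process C: level=3
  process B: level=3
    B->D: in-degree(D)=0, level(D)=4, enqueue
  process D: level=4
All levels: A:2, B:3, C:3, D:4, E:0, F:2, G:1
max level = 4

Answer: 4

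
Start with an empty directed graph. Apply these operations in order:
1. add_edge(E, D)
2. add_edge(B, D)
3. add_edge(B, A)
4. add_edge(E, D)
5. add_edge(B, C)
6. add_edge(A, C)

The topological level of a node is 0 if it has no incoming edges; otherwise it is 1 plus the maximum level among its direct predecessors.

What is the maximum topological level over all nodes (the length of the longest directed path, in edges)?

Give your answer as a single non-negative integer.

Answer: 2

Derivation:
Op 1: add_edge(E, D). Edges now: 1
Op 2: add_edge(B, D). Edges now: 2
Op 3: add_edge(B, A). Edges now: 3
Op 4: add_edge(E, D) (duplicate, no change). Edges now: 3
Op 5: add_edge(B, C). Edges now: 4
Op 6: add_edge(A, C). Edges now: 5
Compute levels (Kahn BFS):
  sources (in-degree 0): B, E
  process B: level=0
    B->A: in-degree(A)=0, level(A)=1, enqueue
    B->C: in-degree(C)=1, level(C)>=1
    B->D: in-degree(D)=1, level(D)>=1
  process E: level=0
    E->D: in-degree(D)=0, level(D)=1, enqueue
  process A: level=1
    A->C: in-degree(C)=0, level(C)=2, enqueue
  process D: level=1
  process C: level=2
All levels: A:1, B:0, C:2, D:1, E:0
max level = 2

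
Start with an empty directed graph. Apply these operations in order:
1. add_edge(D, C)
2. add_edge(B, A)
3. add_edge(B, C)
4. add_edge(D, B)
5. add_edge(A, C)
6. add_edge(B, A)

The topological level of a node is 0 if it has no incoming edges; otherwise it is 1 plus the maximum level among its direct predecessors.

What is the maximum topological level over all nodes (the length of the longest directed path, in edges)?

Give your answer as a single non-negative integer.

Answer: 3

Derivation:
Op 1: add_edge(D, C). Edges now: 1
Op 2: add_edge(B, A). Edges now: 2
Op 3: add_edge(B, C). Edges now: 3
Op 4: add_edge(D, B). Edges now: 4
Op 5: add_edge(A, C). Edges now: 5
Op 6: add_edge(B, A) (duplicate, no change). Edges now: 5
Compute levels (Kahn BFS):
  sources (in-degree 0): D
  process D: level=0
    D->B: in-degree(B)=0, level(B)=1, enqueue
    D->C: in-degree(C)=2, level(C)>=1
  process B: level=1
    B->A: in-degree(A)=0, level(A)=2, enqueue
    B->C: in-degree(C)=1, level(C)>=2
  process A: level=2
    A->C: in-degree(C)=0, level(C)=3, enqueue
  process C: level=3
All levels: A:2, B:1, C:3, D:0
max level = 3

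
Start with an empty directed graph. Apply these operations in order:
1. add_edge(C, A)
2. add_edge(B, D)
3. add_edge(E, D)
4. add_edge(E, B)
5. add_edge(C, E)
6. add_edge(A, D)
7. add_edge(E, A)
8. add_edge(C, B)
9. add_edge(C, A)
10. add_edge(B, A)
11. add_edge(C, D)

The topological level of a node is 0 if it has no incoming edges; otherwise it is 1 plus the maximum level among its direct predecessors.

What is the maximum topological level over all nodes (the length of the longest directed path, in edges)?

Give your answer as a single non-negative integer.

Answer: 4

Derivation:
Op 1: add_edge(C, A). Edges now: 1
Op 2: add_edge(B, D). Edges now: 2
Op 3: add_edge(E, D). Edges now: 3
Op 4: add_edge(E, B). Edges now: 4
Op 5: add_edge(C, E). Edges now: 5
Op 6: add_edge(A, D). Edges now: 6
Op 7: add_edge(E, A). Edges now: 7
Op 8: add_edge(C, B). Edges now: 8
Op 9: add_edge(C, A) (duplicate, no change). Edges now: 8
Op 10: add_edge(B, A). Edges now: 9
Op 11: add_edge(C, D). Edges now: 10
Compute levels (Kahn BFS):
  sources (in-degree 0): C
  process C: level=0
    C->A: in-degree(A)=2, level(A)>=1
    C->B: in-degree(B)=1, level(B)>=1
    C->D: in-degree(D)=3, level(D)>=1
    C->E: in-degree(E)=0, level(E)=1, enqueue
  process E: level=1
    E->A: in-degree(A)=1, level(A)>=2
    E->B: in-degree(B)=0, level(B)=2, enqueue
    E->D: in-degree(D)=2, level(D)>=2
  process B: level=2
    B->A: in-degree(A)=0, level(A)=3, enqueue
    B->D: in-degree(D)=1, level(D)>=3
  process A: level=3
    A->D: in-degree(D)=0, level(D)=4, enqueue
  process D: level=4
All levels: A:3, B:2, C:0, D:4, E:1
max level = 4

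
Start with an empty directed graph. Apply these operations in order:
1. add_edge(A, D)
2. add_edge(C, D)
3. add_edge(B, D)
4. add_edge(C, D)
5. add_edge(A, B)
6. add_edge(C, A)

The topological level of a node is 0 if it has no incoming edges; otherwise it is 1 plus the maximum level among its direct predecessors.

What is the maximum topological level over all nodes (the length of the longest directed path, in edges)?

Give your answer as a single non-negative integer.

Answer: 3

Derivation:
Op 1: add_edge(A, D). Edges now: 1
Op 2: add_edge(C, D). Edges now: 2
Op 3: add_edge(B, D). Edges now: 3
Op 4: add_edge(C, D) (duplicate, no change). Edges now: 3
Op 5: add_edge(A, B). Edges now: 4
Op 6: add_edge(C, A). Edges now: 5
Compute levels (Kahn BFS):
  sources (in-degree 0): C
  process C: level=0
    C->A: in-degree(A)=0, level(A)=1, enqueue
    C->D: in-degree(D)=2, level(D)>=1
  process A: level=1
    A->B: in-degree(B)=0, level(B)=2, enqueue
    A->D: in-degree(D)=1, level(D)>=2
  process B: level=2
    B->D: in-degree(D)=0, level(D)=3, enqueue
  process D: level=3
All levels: A:1, B:2, C:0, D:3
max level = 3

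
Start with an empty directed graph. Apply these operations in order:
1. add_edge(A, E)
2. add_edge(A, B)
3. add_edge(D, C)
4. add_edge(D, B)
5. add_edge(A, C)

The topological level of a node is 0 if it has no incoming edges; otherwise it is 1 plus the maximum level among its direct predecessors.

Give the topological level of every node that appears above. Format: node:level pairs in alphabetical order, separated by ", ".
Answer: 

Op 1: add_edge(A, E). Edges now: 1
Op 2: add_edge(A, B). Edges now: 2
Op 3: add_edge(D, C). Edges now: 3
Op 4: add_edge(D, B). Edges now: 4
Op 5: add_edge(A, C). Edges now: 5
Compute levels (Kahn BFS):
  sources (in-degree 0): A, D
  process A: level=0
    A->B: in-degree(B)=1, level(B)>=1
    A->C: in-degree(C)=1, level(C)>=1
    A->E: in-degree(E)=0, level(E)=1, enqueue
  process D: level=0
    D->B: in-degree(B)=0, level(B)=1, enqueue
    D->C: in-degree(C)=0, level(C)=1, enqueue
  process E: level=1
  process B: level=1
  process C: level=1
All levels: A:0, B:1, C:1, D:0, E:1

Answer: A:0, B:1, C:1, D:0, E:1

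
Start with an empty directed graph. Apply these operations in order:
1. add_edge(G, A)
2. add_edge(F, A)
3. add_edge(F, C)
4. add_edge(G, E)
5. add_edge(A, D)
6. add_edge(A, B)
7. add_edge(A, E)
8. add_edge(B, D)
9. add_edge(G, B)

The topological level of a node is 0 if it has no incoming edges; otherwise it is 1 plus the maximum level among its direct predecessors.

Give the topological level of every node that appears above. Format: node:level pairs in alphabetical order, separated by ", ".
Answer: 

Op 1: add_edge(G, A). Edges now: 1
Op 2: add_edge(F, A). Edges now: 2
Op 3: add_edge(F, C). Edges now: 3
Op 4: add_edge(G, E). Edges now: 4
Op 5: add_edge(A, D). Edges now: 5
Op 6: add_edge(A, B). Edges now: 6
Op 7: add_edge(A, E). Edges now: 7
Op 8: add_edge(B, D). Edges now: 8
Op 9: add_edge(G, B). Edges now: 9
Compute levels (Kahn BFS):
  sources (in-degree 0): F, G
  process F: level=0
    F->A: in-degree(A)=1, level(A)>=1
    F->C: in-degree(C)=0, level(C)=1, enqueue
  process G: level=0
    G->A: in-degree(A)=0, level(A)=1, enqueue
    G->B: in-degree(B)=1, level(B)>=1
    G->E: in-degree(E)=1, level(E)>=1
  process C: level=1
  process A: level=1
    A->B: in-degree(B)=0, level(B)=2, enqueue
    A->D: in-degree(D)=1, level(D)>=2
    A->E: in-degree(E)=0, level(E)=2, enqueue
  process B: level=2
    B->D: in-degree(D)=0, level(D)=3, enqueue
  process E: level=2
  process D: level=3
All levels: A:1, B:2, C:1, D:3, E:2, F:0, G:0

Answer: A:1, B:2, C:1, D:3, E:2, F:0, G:0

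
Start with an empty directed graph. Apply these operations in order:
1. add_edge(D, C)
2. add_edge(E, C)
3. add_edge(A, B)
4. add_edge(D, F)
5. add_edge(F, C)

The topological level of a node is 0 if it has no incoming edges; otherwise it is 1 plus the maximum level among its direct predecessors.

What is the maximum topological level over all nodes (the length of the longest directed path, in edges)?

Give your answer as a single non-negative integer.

Answer: 2

Derivation:
Op 1: add_edge(D, C). Edges now: 1
Op 2: add_edge(E, C). Edges now: 2
Op 3: add_edge(A, B). Edges now: 3
Op 4: add_edge(D, F). Edges now: 4
Op 5: add_edge(F, C). Edges now: 5
Compute levels (Kahn BFS):
  sources (in-degree 0): A, D, E
  process A: level=0
    A->B: in-degree(B)=0, level(B)=1, enqueue
  process D: level=0
    D->C: in-degree(C)=2, level(C)>=1
    D->F: in-degree(F)=0, level(F)=1, enqueue
  process E: level=0
    E->C: in-degree(C)=1, level(C)>=1
  process B: level=1
  process F: level=1
    F->C: in-degree(C)=0, level(C)=2, enqueue
  process C: level=2
All levels: A:0, B:1, C:2, D:0, E:0, F:1
max level = 2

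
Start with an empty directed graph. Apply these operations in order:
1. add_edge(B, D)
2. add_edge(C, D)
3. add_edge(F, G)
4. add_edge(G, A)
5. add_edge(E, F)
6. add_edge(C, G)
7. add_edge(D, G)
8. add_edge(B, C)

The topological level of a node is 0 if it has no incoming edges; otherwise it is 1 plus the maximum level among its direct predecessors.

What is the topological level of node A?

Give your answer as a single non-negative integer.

Op 1: add_edge(B, D). Edges now: 1
Op 2: add_edge(C, D). Edges now: 2
Op 3: add_edge(F, G). Edges now: 3
Op 4: add_edge(G, A). Edges now: 4
Op 5: add_edge(E, F). Edges now: 5
Op 6: add_edge(C, G). Edges now: 6
Op 7: add_edge(D, G). Edges now: 7
Op 8: add_edge(B, C). Edges now: 8
Compute levels (Kahn BFS):
  sources (in-degree 0): B, E
  process B: level=0
    B->C: in-degree(C)=0, level(C)=1, enqueue
    B->D: in-degree(D)=1, level(D)>=1
  process E: level=0
    E->F: in-degree(F)=0, level(F)=1, enqueue
  process C: level=1
    C->D: in-degree(D)=0, level(D)=2, enqueue
    C->G: in-degree(G)=2, level(G)>=2
  process F: level=1
    F->G: in-degree(G)=1, level(G)>=2
  process D: level=2
    D->G: in-degree(G)=0, level(G)=3, enqueue
  process G: level=3
    G->A: in-degree(A)=0, level(A)=4, enqueue
  process A: level=4
All levels: A:4, B:0, C:1, D:2, E:0, F:1, G:3
level(A) = 4

Answer: 4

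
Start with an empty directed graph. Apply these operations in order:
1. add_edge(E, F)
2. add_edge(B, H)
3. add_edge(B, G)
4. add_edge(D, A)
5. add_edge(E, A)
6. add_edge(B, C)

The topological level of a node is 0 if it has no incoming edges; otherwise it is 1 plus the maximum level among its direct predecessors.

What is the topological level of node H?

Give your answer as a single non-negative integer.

Answer: 1

Derivation:
Op 1: add_edge(E, F). Edges now: 1
Op 2: add_edge(B, H). Edges now: 2
Op 3: add_edge(B, G). Edges now: 3
Op 4: add_edge(D, A). Edges now: 4
Op 5: add_edge(E, A). Edges now: 5
Op 6: add_edge(B, C). Edges now: 6
Compute levels (Kahn BFS):
  sources (in-degree 0): B, D, E
  process B: level=0
    B->C: in-degree(C)=0, level(C)=1, enqueue
    B->G: in-degree(G)=0, level(G)=1, enqueue
    B->H: in-degree(H)=0, level(H)=1, enqueue
  process D: level=0
    D->A: in-degree(A)=1, level(A)>=1
  process E: level=0
    E->A: in-degree(A)=0, level(A)=1, enqueue
    E->F: in-degree(F)=0, level(F)=1, enqueue
  process C: level=1
  process G: level=1
  process H: level=1
  process A: level=1
  process F: level=1
All levels: A:1, B:0, C:1, D:0, E:0, F:1, G:1, H:1
level(H) = 1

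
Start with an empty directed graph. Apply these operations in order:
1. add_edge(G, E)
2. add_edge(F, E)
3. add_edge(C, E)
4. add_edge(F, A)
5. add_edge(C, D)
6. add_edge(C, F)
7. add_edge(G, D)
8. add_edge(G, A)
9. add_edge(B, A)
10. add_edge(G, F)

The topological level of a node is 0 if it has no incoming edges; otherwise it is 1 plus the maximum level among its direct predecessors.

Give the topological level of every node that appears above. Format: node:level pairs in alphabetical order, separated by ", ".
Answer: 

Op 1: add_edge(G, E). Edges now: 1
Op 2: add_edge(F, E). Edges now: 2
Op 3: add_edge(C, E). Edges now: 3
Op 4: add_edge(F, A). Edges now: 4
Op 5: add_edge(C, D). Edges now: 5
Op 6: add_edge(C, F). Edges now: 6
Op 7: add_edge(G, D). Edges now: 7
Op 8: add_edge(G, A). Edges now: 8
Op 9: add_edge(B, A). Edges now: 9
Op 10: add_edge(G, F). Edges now: 10
Compute levels (Kahn BFS):
  sources (in-degree 0): B, C, G
  process B: level=0
    B->A: in-degree(A)=2, level(A)>=1
  process C: level=0
    C->D: in-degree(D)=1, level(D)>=1
    C->E: in-degree(E)=2, level(E)>=1
    C->F: in-degree(F)=1, level(F)>=1
  process G: level=0
    G->A: in-degree(A)=1, level(A)>=1
    G->D: in-degree(D)=0, level(D)=1, enqueue
    G->E: in-degree(E)=1, level(E)>=1
    G->F: in-degree(F)=0, level(F)=1, enqueue
  process D: level=1
  process F: level=1
    F->A: in-degree(A)=0, level(A)=2, enqueue
    F->E: in-degree(E)=0, level(E)=2, enqueue
  process A: level=2
  process E: level=2
All levels: A:2, B:0, C:0, D:1, E:2, F:1, G:0

Answer: A:2, B:0, C:0, D:1, E:2, F:1, G:0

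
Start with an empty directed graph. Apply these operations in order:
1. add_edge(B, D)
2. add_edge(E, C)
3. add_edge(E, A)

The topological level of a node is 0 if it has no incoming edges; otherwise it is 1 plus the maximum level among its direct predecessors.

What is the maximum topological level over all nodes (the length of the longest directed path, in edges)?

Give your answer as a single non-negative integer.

Op 1: add_edge(B, D). Edges now: 1
Op 2: add_edge(E, C). Edges now: 2
Op 3: add_edge(E, A). Edges now: 3
Compute levels (Kahn BFS):
  sources (in-degree 0): B, E
  process B: level=0
    B->D: in-degree(D)=0, level(D)=1, enqueue
  process E: level=0
    E->A: in-degree(A)=0, level(A)=1, enqueue
    E->C: in-degree(C)=0, level(C)=1, enqueue
  process D: level=1
  process A: level=1
  process C: level=1
All levels: A:1, B:0, C:1, D:1, E:0
max level = 1

Answer: 1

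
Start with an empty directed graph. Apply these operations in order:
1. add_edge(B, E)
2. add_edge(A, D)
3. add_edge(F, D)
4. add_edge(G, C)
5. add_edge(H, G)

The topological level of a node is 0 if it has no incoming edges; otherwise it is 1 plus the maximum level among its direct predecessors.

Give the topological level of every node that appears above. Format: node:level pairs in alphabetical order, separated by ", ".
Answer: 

Answer: A:0, B:0, C:2, D:1, E:1, F:0, G:1, H:0

Derivation:
Op 1: add_edge(B, E). Edges now: 1
Op 2: add_edge(A, D). Edges now: 2
Op 3: add_edge(F, D). Edges now: 3
Op 4: add_edge(G, C). Edges now: 4
Op 5: add_edge(H, G). Edges now: 5
Compute levels (Kahn BFS):
  sources (in-degree 0): A, B, F, H
  process A: level=0
    A->D: in-degree(D)=1, level(D)>=1
  process B: level=0
    B->E: in-degree(E)=0, level(E)=1, enqueue
  process F: level=0
    F->D: in-degree(D)=0, level(D)=1, enqueue
  process H: level=0
    H->G: in-degree(G)=0, level(G)=1, enqueue
  process E: level=1
  process D: level=1
  process G: level=1
    G->C: in-degree(C)=0, level(C)=2, enqueue
  process C: level=2
All levels: A:0, B:0, C:2, D:1, E:1, F:0, G:1, H:0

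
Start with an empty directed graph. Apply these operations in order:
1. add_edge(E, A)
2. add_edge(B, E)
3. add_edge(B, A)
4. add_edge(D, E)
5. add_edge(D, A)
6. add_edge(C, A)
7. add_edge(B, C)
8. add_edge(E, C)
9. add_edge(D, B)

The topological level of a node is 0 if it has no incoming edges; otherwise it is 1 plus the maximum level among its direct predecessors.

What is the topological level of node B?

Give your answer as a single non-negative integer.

Answer: 1

Derivation:
Op 1: add_edge(E, A). Edges now: 1
Op 2: add_edge(B, E). Edges now: 2
Op 3: add_edge(B, A). Edges now: 3
Op 4: add_edge(D, E). Edges now: 4
Op 5: add_edge(D, A). Edges now: 5
Op 6: add_edge(C, A). Edges now: 6
Op 7: add_edge(B, C). Edges now: 7
Op 8: add_edge(E, C). Edges now: 8
Op 9: add_edge(D, B). Edges now: 9
Compute levels (Kahn BFS):
  sources (in-degree 0): D
  process D: level=0
    D->A: in-degree(A)=3, level(A)>=1
    D->B: in-degree(B)=0, level(B)=1, enqueue
    D->E: in-degree(E)=1, level(E)>=1
  process B: level=1
    B->A: in-degree(A)=2, level(A)>=2
    B->C: in-degree(C)=1, level(C)>=2
    B->E: in-degree(E)=0, level(E)=2, enqueue
  process E: level=2
    E->A: in-degree(A)=1, level(A)>=3
    E->C: in-degree(C)=0, level(C)=3, enqueue
  process C: level=3
    C->A: in-degree(A)=0, level(A)=4, enqueue
  process A: level=4
All levels: A:4, B:1, C:3, D:0, E:2
level(B) = 1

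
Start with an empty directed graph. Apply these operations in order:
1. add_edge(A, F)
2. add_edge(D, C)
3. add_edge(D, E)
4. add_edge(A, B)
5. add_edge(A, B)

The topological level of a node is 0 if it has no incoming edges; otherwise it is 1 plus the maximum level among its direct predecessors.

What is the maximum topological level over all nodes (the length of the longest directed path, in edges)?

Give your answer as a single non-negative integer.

Answer: 1

Derivation:
Op 1: add_edge(A, F). Edges now: 1
Op 2: add_edge(D, C). Edges now: 2
Op 3: add_edge(D, E). Edges now: 3
Op 4: add_edge(A, B). Edges now: 4
Op 5: add_edge(A, B) (duplicate, no change). Edges now: 4
Compute levels (Kahn BFS):
  sources (in-degree 0): A, D
  process A: level=0
    A->B: in-degree(B)=0, level(B)=1, enqueue
    A->F: in-degree(F)=0, level(F)=1, enqueue
  process D: level=0
    D->C: in-degree(C)=0, level(C)=1, enqueue
    D->E: in-degree(E)=0, level(E)=1, enqueue
  process B: level=1
  process F: level=1
  process C: level=1
  process E: level=1
All levels: A:0, B:1, C:1, D:0, E:1, F:1
max level = 1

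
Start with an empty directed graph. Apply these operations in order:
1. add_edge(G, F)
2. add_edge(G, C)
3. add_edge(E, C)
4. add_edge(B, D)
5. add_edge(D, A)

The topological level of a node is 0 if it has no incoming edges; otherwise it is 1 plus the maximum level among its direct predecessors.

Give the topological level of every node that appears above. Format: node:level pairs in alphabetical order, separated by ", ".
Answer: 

Answer: A:2, B:0, C:1, D:1, E:0, F:1, G:0

Derivation:
Op 1: add_edge(G, F). Edges now: 1
Op 2: add_edge(G, C). Edges now: 2
Op 3: add_edge(E, C). Edges now: 3
Op 4: add_edge(B, D). Edges now: 4
Op 5: add_edge(D, A). Edges now: 5
Compute levels (Kahn BFS):
  sources (in-degree 0): B, E, G
  process B: level=0
    B->D: in-degree(D)=0, level(D)=1, enqueue
  process E: level=0
    E->C: in-degree(C)=1, level(C)>=1
  process G: level=0
    G->C: in-degree(C)=0, level(C)=1, enqueue
    G->F: in-degree(F)=0, level(F)=1, enqueue
  process D: level=1
    D->A: in-degree(A)=0, level(A)=2, enqueue
  process C: level=1
  process F: level=1
  process A: level=2
All levels: A:2, B:0, C:1, D:1, E:0, F:1, G:0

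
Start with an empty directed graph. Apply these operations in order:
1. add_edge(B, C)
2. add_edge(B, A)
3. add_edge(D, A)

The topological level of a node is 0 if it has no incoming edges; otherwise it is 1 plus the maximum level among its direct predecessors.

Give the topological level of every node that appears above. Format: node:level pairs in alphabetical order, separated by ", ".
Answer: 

Op 1: add_edge(B, C). Edges now: 1
Op 2: add_edge(B, A). Edges now: 2
Op 3: add_edge(D, A). Edges now: 3
Compute levels (Kahn BFS):
  sources (in-degree 0): B, D
  process B: level=0
    B->A: in-degree(A)=1, level(A)>=1
    B->C: in-degree(C)=0, level(C)=1, enqueue
  process D: level=0
    D->A: in-degree(A)=0, level(A)=1, enqueue
  process C: level=1
  process A: level=1
All levels: A:1, B:0, C:1, D:0

Answer: A:1, B:0, C:1, D:0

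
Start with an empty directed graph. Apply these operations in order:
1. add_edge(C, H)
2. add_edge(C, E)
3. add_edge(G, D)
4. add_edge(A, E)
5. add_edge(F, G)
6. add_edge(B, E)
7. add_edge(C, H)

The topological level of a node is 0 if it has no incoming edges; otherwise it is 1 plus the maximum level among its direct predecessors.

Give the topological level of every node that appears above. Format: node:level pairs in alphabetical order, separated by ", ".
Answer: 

Answer: A:0, B:0, C:0, D:2, E:1, F:0, G:1, H:1

Derivation:
Op 1: add_edge(C, H). Edges now: 1
Op 2: add_edge(C, E). Edges now: 2
Op 3: add_edge(G, D). Edges now: 3
Op 4: add_edge(A, E). Edges now: 4
Op 5: add_edge(F, G). Edges now: 5
Op 6: add_edge(B, E). Edges now: 6
Op 7: add_edge(C, H) (duplicate, no change). Edges now: 6
Compute levels (Kahn BFS):
  sources (in-degree 0): A, B, C, F
  process A: level=0
    A->E: in-degree(E)=2, level(E)>=1
  process B: level=0
    B->E: in-degree(E)=1, level(E)>=1
  process C: level=0
    C->E: in-degree(E)=0, level(E)=1, enqueue
    C->H: in-degree(H)=0, level(H)=1, enqueue
  process F: level=0
    F->G: in-degree(G)=0, level(G)=1, enqueue
  process E: level=1
  process H: level=1
  process G: level=1
    G->D: in-degree(D)=0, level(D)=2, enqueue
  process D: level=2
All levels: A:0, B:0, C:0, D:2, E:1, F:0, G:1, H:1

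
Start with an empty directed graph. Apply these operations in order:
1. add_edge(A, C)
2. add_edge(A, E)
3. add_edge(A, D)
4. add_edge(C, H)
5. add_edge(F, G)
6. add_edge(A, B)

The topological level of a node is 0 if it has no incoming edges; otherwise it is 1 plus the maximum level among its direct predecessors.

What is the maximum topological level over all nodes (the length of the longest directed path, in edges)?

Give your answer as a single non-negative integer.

Answer: 2

Derivation:
Op 1: add_edge(A, C). Edges now: 1
Op 2: add_edge(A, E). Edges now: 2
Op 3: add_edge(A, D). Edges now: 3
Op 4: add_edge(C, H). Edges now: 4
Op 5: add_edge(F, G). Edges now: 5
Op 6: add_edge(A, B). Edges now: 6
Compute levels (Kahn BFS):
  sources (in-degree 0): A, F
  process A: level=0
    A->B: in-degree(B)=0, level(B)=1, enqueue
    A->C: in-degree(C)=0, level(C)=1, enqueue
    A->D: in-degree(D)=0, level(D)=1, enqueue
    A->E: in-degree(E)=0, level(E)=1, enqueue
  process F: level=0
    F->G: in-degree(G)=0, level(G)=1, enqueue
  process B: level=1
  process C: level=1
    C->H: in-degree(H)=0, level(H)=2, enqueue
  process D: level=1
  process E: level=1
  process G: level=1
  process H: level=2
All levels: A:0, B:1, C:1, D:1, E:1, F:0, G:1, H:2
max level = 2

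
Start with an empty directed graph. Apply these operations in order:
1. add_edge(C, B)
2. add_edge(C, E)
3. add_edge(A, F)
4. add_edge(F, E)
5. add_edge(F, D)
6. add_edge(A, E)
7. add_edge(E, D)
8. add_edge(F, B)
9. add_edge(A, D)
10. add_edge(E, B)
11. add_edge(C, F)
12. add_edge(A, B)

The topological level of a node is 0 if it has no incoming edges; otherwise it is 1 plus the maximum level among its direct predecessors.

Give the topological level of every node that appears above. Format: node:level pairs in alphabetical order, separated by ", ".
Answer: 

Answer: A:0, B:3, C:0, D:3, E:2, F:1

Derivation:
Op 1: add_edge(C, B). Edges now: 1
Op 2: add_edge(C, E). Edges now: 2
Op 3: add_edge(A, F). Edges now: 3
Op 4: add_edge(F, E). Edges now: 4
Op 5: add_edge(F, D). Edges now: 5
Op 6: add_edge(A, E). Edges now: 6
Op 7: add_edge(E, D). Edges now: 7
Op 8: add_edge(F, B). Edges now: 8
Op 9: add_edge(A, D). Edges now: 9
Op 10: add_edge(E, B). Edges now: 10
Op 11: add_edge(C, F). Edges now: 11
Op 12: add_edge(A, B). Edges now: 12
Compute levels (Kahn BFS):
  sources (in-degree 0): A, C
  process A: level=0
    A->B: in-degree(B)=3, level(B)>=1
    A->D: in-degree(D)=2, level(D)>=1
    A->E: in-degree(E)=2, level(E)>=1
    A->F: in-degree(F)=1, level(F)>=1
  process C: level=0
    C->B: in-degree(B)=2, level(B)>=1
    C->E: in-degree(E)=1, level(E)>=1
    C->F: in-degree(F)=0, level(F)=1, enqueue
  process F: level=1
    F->B: in-degree(B)=1, level(B)>=2
    F->D: in-degree(D)=1, level(D)>=2
    F->E: in-degree(E)=0, level(E)=2, enqueue
  process E: level=2
    E->B: in-degree(B)=0, level(B)=3, enqueue
    E->D: in-degree(D)=0, level(D)=3, enqueue
  process B: level=3
  process D: level=3
All levels: A:0, B:3, C:0, D:3, E:2, F:1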